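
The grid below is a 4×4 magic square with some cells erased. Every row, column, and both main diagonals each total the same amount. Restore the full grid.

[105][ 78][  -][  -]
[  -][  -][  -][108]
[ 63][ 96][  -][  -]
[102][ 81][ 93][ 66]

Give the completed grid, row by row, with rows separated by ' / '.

Row 4 is already complete: 102 + 81 + 93 + 66 = 342, so that is the magic constant.
Column 1 needs 342; the known cells sum to 270, so (2,1) = 72.
The remaining cell in column 2 is (2,2) = 342 − 255 = 87.
Main diagonal must total 342; the given cells sum to 258, so (3,3) = 84.
Row 2 needs 342; the known cells sum to 267, so (2,3) = 75.
Row 3 needs 342; the known cells sum to 243, so (3,4) = 99.
Column 3 must total 342; the given cells sum to 252, so (1,3) = 90.
Column 4: 108 + 99 + 66 + ? = 342, so (1,4) = 69.

105 78 90 69 / 72 87 75 108 / 63 96 84 99 / 102 81 93 66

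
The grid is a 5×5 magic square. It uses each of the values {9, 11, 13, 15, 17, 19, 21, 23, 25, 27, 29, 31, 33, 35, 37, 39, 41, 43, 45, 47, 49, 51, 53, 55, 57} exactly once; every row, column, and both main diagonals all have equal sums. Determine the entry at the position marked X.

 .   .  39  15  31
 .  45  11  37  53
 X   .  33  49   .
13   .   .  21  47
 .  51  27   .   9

The 25 entries sum to 825, so each line sums to 825/5 = 165.
Row 2 must total 165; the given cells sum to 146, so (2,1) = 19.
Column 3: 39 + 11 + 33 + 27 + ? = 165, so (4,3) = 55.
The remaining cell in column 4 is (5,4) = 165 − 122 = 43.
The remaining cell in column 5 is (3,5) = 165 − 140 = 25.
Main diagonal needs 165; the known cells sum to 108, so (1,1) = 57.
Row 1: 57 + 39 + 15 + 31 + ? = 165, so (1,2) = 23.
Using row 4: 13 + 55 + 21 + 47 + ? → (4,2) = 165 − 136 = 29.
Row 5 must total 165; the given cells sum to 130, so (5,1) = 35.
Column 1 must total 165; the given cells sum to 124, so (3,1) = 41.

41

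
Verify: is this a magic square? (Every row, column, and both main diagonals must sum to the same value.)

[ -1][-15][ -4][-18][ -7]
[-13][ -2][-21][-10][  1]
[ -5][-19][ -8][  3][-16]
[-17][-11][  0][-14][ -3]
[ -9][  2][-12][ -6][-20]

Yes

Row 1: -1 + (-15) + (-4) + (-18) + (-7) = -45.
Row 2: -13 + (-2) + (-21) + (-10) + 1 = -45.
Row 3: -5 + (-19) + (-8) + 3 + (-16) = -45.
Row 4: -17 + (-11) + 0 + (-14) + (-3) = -45.
Row 5: -9 + 2 + (-12) + (-6) + (-20) = -45.
Column 1: -1 + (-13) + (-5) + (-17) + (-9) = -45.
Column 2: -15 + (-2) + (-19) + (-11) + 2 = -45.
Column 3: -4 + (-21) + (-8) + 0 + (-12) = -45.
Column 4: -18 + (-10) + 3 + (-14) + (-6) = -45.
Column 5: -7 + 1 + (-16) + (-3) + (-20) = -45.
Main diagonal: -1 + (-2) + (-8) + (-14) + (-20) = -45.
Anti-diagonal: -7 + (-10) + (-8) + (-11) + (-9) = -45.
All lines sum to -45.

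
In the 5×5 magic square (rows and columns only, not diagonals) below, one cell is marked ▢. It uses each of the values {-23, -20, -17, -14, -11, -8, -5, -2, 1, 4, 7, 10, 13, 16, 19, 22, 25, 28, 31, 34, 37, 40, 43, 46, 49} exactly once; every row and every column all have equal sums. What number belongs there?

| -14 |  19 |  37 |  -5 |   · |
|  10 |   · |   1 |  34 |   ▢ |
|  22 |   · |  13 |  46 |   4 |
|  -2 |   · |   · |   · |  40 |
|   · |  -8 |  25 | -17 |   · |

-23

The 25 entries sum to 325, so each line sums to 325/5 = 65.
Using row 1: -14 + 19 + 37 + (-5) + ? → (1,5) = 65 − 37 = 28.
From row 3, 65 − (22 + 13 + 46 + 4) gives (3,2) = -20.
From column 1, 65 − (-14 + 10 + 22 + (-2)) gives (5,1) = 49.
Column 3 needs 65; the known cells sum to 76, so (4,3) = -11.
From column 4, 65 − (-5 + 34 + 46 + (-17)) gives (4,4) = 7.
Row 4: -2 + (-11) + 7 + 40 + ? = 65, so (4,2) = 31.
From row 5, 65 − (49 + (-8) + 25 + (-17)) gives (5,5) = 16.
The remaining cell in column 2 is (2,2) = 65 − 22 = 43.
Column 5 needs 65; the known cells sum to 88, so (2,5) = -23.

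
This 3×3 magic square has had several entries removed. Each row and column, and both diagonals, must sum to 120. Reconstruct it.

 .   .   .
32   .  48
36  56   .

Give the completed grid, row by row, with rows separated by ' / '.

52 24 44 / 32 40 48 / 36 56 28

Row 2 needs 120; the known cells sum to 80, so (2,2) = 40.
Row 3 must total 120; the given cells sum to 92, so (3,3) = 28.
Using column 1: 32 + 36 + ? → (1,1) = 120 − 68 = 52.
Using column 2: 40 + 56 + ? → (1,2) = 120 − 96 = 24.
Column 3: 48 + 28 + ? = 120, so (1,3) = 44.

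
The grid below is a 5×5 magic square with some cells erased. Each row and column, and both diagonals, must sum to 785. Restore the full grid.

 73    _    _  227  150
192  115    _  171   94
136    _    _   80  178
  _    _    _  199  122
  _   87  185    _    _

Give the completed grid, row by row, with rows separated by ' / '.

73 206 129 227 150 / 192 115 213 171 94 / 136 234 157 80 178 / 220 143 101 199 122 / 164 87 185 108 241

Using row 2: 192 + 115 + 171 + 94 + ? → (2,3) = 785 − 572 = 213.
From column 4, 785 − (227 + 171 + 80 + 199) gives (5,4) = 108.
Column 5 must total 785; the given cells sum to 544, so (5,5) = 241.
Main diagonal needs 785; the known cells sum to 628, so (3,3) = 157.
Row 3 must total 785; the given cells sum to 551, so (3,2) = 234.
The remaining cell in row 5 is (5,1) = 785 − 621 = 164.
Column 1 needs 785; the known cells sum to 565, so (4,1) = 220.
Anti-diagonal must total 785; the given cells sum to 642, so (4,2) = 143.
Using row 4: 220 + 143 + 199 + 122 + ? → (4,3) = 785 − 684 = 101.
Column 2 needs 785; the known cells sum to 579, so (1,2) = 206.
The remaining cell in column 3 is (1,3) = 785 − 656 = 129.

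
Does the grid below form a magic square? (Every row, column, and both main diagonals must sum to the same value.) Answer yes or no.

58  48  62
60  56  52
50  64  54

Row 1: 58 + 48 + 62 = 168.
Row 2: 60 + 56 + 52 = 168.
Row 3: 50 + 64 + 54 = 168.
Column 1: 58 + 60 + 50 = 168.
Column 2: 48 + 56 + 64 = 168.
Column 3: 62 + 52 + 54 = 168.
Main diagonal: 58 + 56 + 54 = 168.
Anti-diagonal: 62 + 56 + 50 = 168.
All lines sum to 168.

Yes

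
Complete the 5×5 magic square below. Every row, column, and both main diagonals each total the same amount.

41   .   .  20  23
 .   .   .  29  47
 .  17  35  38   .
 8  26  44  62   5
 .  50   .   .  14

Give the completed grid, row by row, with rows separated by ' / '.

41 59 2 20 23 / 65 -7 11 29 47 / -1 17 35 38 56 / 8 26 44 62 5 / 32 50 53 -4 14

Row 4 is already complete: 8 + 26 + 44 + 62 + 5 = 145, so that is the magic constant.
Column 4 must total 145; the given cells sum to 149, so (5,4) = -4.
From column 5, 145 − (23 + 47 + 5 + 14) gives (3,5) = 56.
Main diagonal must total 145; the given cells sum to 152, so (2,2) = -7.
Anti-diagonal: 23 + 29 + 35 + 26 + ? = 145, so (5,1) = 32.
The remaining cell in row 3 is (3,1) = 145 − 146 = -1.
Using row 5: 32 + 50 + (-4) + 14 + ? → (5,3) = 145 − 92 = 53.
Column 1 must total 145; the given cells sum to 80, so (2,1) = 65.
Column 2 must total 145; the given cells sum to 86, so (1,2) = 59.
Row 1 must total 145; the given cells sum to 143, so (1,3) = 2.
Using row 2: 65 + (-7) + 29 + 47 + ? → (2,3) = 145 − 134 = 11.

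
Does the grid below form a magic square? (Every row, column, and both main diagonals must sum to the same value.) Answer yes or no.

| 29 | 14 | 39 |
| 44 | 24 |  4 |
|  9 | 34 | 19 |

Row 1: 29 + 14 + 39 = 82.
Row 2: 44 + 24 + 4 = 72.
Row 3: 9 + 34 + 19 = 62.
Column 1: 29 + 44 + 9 = 82.
Column 2: 14 + 24 + 34 = 72.
Column 3: 39 + 4 + 19 = 62.
Main diagonal: 29 + 24 + 19 = 72.
Anti-diagonal: 39 + 24 + 9 = 72.

No — column 1 sums to 82 but main diagonal sums to 72.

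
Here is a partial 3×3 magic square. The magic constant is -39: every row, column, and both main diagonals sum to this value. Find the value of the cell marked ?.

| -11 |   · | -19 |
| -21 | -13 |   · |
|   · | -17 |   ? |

Using row 1: -11 + (-19) + ? → (1,2) = -39 − (-30) = -9.
Using row 2: -21 + (-13) + ? → (2,3) = -39 − (-34) = -5.
From column 1, -39 − (-11 + (-21)) gives (3,1) = -7.
Column 3 needs -39; the known cells sum to -24, so (3,3) = -15.

-15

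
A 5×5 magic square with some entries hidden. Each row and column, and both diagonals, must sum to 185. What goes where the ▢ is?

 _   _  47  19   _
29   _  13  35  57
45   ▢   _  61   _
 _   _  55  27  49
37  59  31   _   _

17

Row 2 needs 185; the known cells sum to 134, so (2,2) = 51.
Column 3: 47 + 13 + 55 + 31 + ? = 185, so (3,3) = 39.
Column 4 needs 185; the known cells sum to 142, so (5,4) = 43.
From row 5, 185 − (37 + 59 + 31 + 43) gives (5,5) = 15.
Main diagonal must total 185; the given cells sum to 132, so (1,1) = 53.
The remaining cell in column 1 is (4,1) = 185 − 164 = 21.
Row 4 needs 185; the known cells sum to 152, so (4,2) = 33.
From anti-diagonal, 185 − (35 + 39 + 33 + 37) gives (1,5) = 41.
Row 1 must total 185; the given cells sum to 160, so (1,2) = 25.
Using column 2: 25 + 51 + 33 + 59 + ? → (3,2) = 185 − 168 = 17.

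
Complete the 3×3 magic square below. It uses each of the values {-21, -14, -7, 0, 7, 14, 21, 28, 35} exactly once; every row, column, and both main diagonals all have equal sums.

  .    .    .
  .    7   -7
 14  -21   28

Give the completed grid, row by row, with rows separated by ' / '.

-14 35 0 / 21 7 -7 / 14 -21 28

The 9 entries sum to 63, so each line sums to 63/3 = 21.
Using row 2: 7 + (-7) + ? → (2,1) = 21 − 0 = 21.
The remaining cell in column 1 is (1,1) = 21 − 35 = -14.
Column 2 needs 21; the known cells sum to -14, so (1,2) = 35.
The remaining cell in column 3 is (1,3) = 21 − 21 = 0.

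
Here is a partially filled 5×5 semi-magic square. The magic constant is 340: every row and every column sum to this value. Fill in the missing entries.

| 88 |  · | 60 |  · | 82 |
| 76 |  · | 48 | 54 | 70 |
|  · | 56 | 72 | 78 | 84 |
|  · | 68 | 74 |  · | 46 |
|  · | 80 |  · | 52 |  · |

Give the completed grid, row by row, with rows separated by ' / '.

88 44 60 66 82 / 76 92 48 54 70 / 50 56 72 78 84 / 62 68 74 90 46 / 64 80 86 52 58

Row 2: 76 + 48 + 54 + 70 + ? = 340, so (2,2) = 92.
From row 3, 340 − (56 + 72 + 78 + 84) gives (3,1) = 50.
The remaining cell in column 2 is (1,2) = 340 − 296 = 44.
Using column 3: 60 + 48 + 72 + 74 + ? → (5,3) = 340 − 254 = 86.
Column 5: 82 + 70 + 84 + 46 + ? = 340, so (5,5) = 58.
From row 1, 340 − (88 + 44 + 60 + 82) gives (1,4) = 66.
Using row 5: 80 + 86 + 52 + 58 + ? → (5,1) = 340 − 276 = 64.
Column 1 needs 340; the known cells sum to 278, so (4,1) = 62.
Column 4 must total 340; the given cells sum to 250, so (4,4) = 90.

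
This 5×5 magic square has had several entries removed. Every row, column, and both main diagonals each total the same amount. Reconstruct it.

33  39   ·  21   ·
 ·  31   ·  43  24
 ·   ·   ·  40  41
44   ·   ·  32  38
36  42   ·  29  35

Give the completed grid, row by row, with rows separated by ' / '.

33 39 45 21 27 / 30 31 37 43 24 / 22 28 34 40 41 / 44 25 26 32 38 / 36 42 23 29 35

Column 4 is already complete: 21 + 43 + 40 + 32 + 29 = 165, so that is the magic constant.
Row 5 must total 165; the given cells sum to 142, so (5,3) = 23.
Column 5 must total 165; the given cells sum to 138, so (1,5) = 27.
Main diagonal must total 165; the given cells sum to 131, so (3,3) = 34.
Anti-diagonal: 27 + 43 + 34 + 36 + ? = 165, so (4,2) = 25.
Row 1 must total 165; the given cells sum to 120, so (1,3) = 45.
The remaining cell in row 4 is (4,3) = 165 − 139 = 26.
Column 2 must total 165; the given cells sum to 137, so (3,2) = 28.
Using column 3: 45 + 34 + 26 + 23 + ? → (2,3) = 165 − 128 = 37.
Row 2 must total 165; the given cells sum to 135, so (2,1) = 30.
The remaining cell in row 3 is (3,1) = 165 − 143 = 22.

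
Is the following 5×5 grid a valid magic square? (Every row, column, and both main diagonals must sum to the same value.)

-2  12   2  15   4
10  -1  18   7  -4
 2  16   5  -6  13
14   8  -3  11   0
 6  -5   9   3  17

Row 1: -2 + 12 + 2 + 15 + 4 = 31.
Row 2: 10 + (-1) + 18 + 7 + (-4) = 30.
Row 3: 2 + 16 + 5 + (-6) + 13 = 30.
Row 4: 14 + 8 + (-3) + 11 + 0 = 30.
Row 5: 6 + (-5) + 9 + 3 + 17 = 30.
Column 1: -2 + 10 + 2 + 14 + 6 = 30.
Column 2: 12 + (-1) + 16 + 8 + (-5) = 30.
Column 3: 2 + 18 + 5 + (-3) + 9 = 31.
Column 4: 15 + 7 + (-6) + 11 + 3 = 30.
Column 5: 4 + (-4) + 13 + 0 + 17 = 30.
Main diagonal: -2 + (-1) + 5 + 11 + 17 = 30.
Anti-diagonal: 4 + 7 + 5 + 8 + 6 = 30.

No — row 4 sums to 30 but column 3 sums to 31.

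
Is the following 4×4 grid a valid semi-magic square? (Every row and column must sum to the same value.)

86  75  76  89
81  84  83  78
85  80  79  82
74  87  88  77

Row 1: 86 + 75 + 76 + 89 = 326.
Row 2: 81 + 84 + 83 + 78 = 326.
Row 3: 85 + 80 + 79 + 82 = 326.
Row 4: 74 + 87 + 88 + 77 = 326.
Column 1: 86 + 81 + 85 + 74 = 326.
Column 2: 75 + 84 + 80 + 87 = 326.
Column 3: 76 + 83 + 79 + 88 = 326.
Column 4: 89 + 78 + 82 + 77 = 326.
All lines sum to 326.

Yes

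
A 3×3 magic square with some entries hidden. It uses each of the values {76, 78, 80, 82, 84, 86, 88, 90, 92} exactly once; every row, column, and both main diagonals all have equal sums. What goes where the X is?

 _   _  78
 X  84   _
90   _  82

The 9 entries sum to 756, so each line sums to 756/3 = 252.
Using row 3: 90 + 82 + ? → (3,2) = 252 − 172 = 80.
Column 2 needs 252; the known cells sum to 164, so (1,2) = 88.
Using column 3: 78 + 82 + ? → (2,3) = 252 − 160 = 92.
Main diagonal: 84 + 82 + ? = 252, so (1,1) = 86.
Row 2 needs 252; the known cells sum to 176, so (2,1) = 76.

76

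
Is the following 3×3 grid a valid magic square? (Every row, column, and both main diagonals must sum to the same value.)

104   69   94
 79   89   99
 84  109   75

No — row 3 sums to 268 but row 1 sums to 267.

Row 1: 104 + 69 + 94 = 267.
Row 2: 79 + 89 + 99 = 267.
Row 3: 84 + 109 + 75 = 268.
Column 1: 104 + 79 + 84 = 267.
Column 2: 69 + 89 + 109 = 267.
Column 3: 94 + 99 + 75 = 268.
Main diagonal: 104 + 89 + 75 = 268.
Anti-diagonal: 94 + 89 + 84 = 267.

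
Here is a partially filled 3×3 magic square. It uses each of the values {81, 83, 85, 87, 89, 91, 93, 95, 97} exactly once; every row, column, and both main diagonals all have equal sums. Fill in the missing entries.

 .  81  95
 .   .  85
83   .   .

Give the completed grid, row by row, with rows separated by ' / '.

The 9 entries sum to 801, so each line sums to 801/3 = 267.
The remaining cell in row 1 is (1,1) = 267 − 176 = 91.
From column 1, 267 − (91 + 83) gives (2,1) = 93.
Column 3: 95 + 85 + ? = 267, so (3,3) = 87.
From main diagonal, 267 − (91 + 87) gives (2,2) = 89.
Row 3 must total 267; the given cells sum to 170, so (3,2) = 97.

91 81 95 / 93 89 85 / 83 97 87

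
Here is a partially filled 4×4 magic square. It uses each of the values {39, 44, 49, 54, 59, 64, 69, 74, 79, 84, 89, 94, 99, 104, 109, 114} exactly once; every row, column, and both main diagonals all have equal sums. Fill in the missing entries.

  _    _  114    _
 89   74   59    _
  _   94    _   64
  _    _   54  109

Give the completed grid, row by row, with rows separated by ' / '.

44 99 114 49 / 89 74 59 84 / 69 94 79 64 / 104 39 54 109

The 16 entries sum to 1224, so each line sums to 1224/4 = 306.
Row 2: 89 + 74 + 59 + ? = 306, so (2,4) = 84.
The remaining cell in column 3 is (3,3) = 306 − 227 = 79.
From column 4, 306 − (84 + 64 + 109) gives (1,4) = 49.
Main diagonal needs 306; the known cells sum to 262, so (1,1) = 44.
Using anti-diagonal: 49 + 59 + 94 + ? → (4,1) = 306 − 202 = 104.
Row 1 needs 306; the known cells sum to 207, so (1,2) = 99.
Row 3 needs 306; the known cells sum to 237, so (3,1) = 69.
Row 4: 104 + 54 + 109 + ? = 306, so (4,2) = 39.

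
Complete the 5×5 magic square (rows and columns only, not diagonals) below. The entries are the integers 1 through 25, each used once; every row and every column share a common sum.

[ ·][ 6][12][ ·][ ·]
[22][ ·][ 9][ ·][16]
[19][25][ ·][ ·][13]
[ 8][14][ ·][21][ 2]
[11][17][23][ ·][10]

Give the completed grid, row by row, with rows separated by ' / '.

5 6 12 18 24 / 22 3 9 15 16 / 19 25 1 7 13 / 8 14 20 21 2 / 11 17 23 4 10

The entries are 1 through 25, which sum to 325, so each line sums to 325/5 = 65.
Row 4 needs 65; the known cells sum to 45, so (4,3) = 20.
Row 5 needs 65; the known cells sum to 61, so (5,4) = 4.
Column 1 needs 65; the known cells sum to 60, so (1,1) = 5.
Using column 2: 6 + 25 + 14 + 17 + ? → (2,2) = 65 − 62 = 3.
Column 3: 12 + 9 + 20 + 23 + ? = 65, so (3,3) = 1.
Column 5 must total 65; the given cells sum to 41, so (1,5) = 24.
Row 1 must total 65; the given cells sum to 47, so (1,4) = 18.
The remaining cell in row 2 is (2,4) = 65 − 50 = 15.
From row 3, 65 − (19 + 25 + 1 + 13) gives (3,4) = 7.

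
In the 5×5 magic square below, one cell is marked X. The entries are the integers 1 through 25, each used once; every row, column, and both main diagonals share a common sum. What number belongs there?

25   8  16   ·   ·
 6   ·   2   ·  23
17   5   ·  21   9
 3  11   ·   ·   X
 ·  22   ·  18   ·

20

The entries are 1 through 25, which sum to 325, so each line sums to 325/5 = 65.
The remaining cell in row 3 is (3,3) = 65 − 52 = 13.
Column 1: 25 + 6 + 17 + 3 + ? = 65, so (5,1) = 14.
The remaining cell in column 2 is (2,2) = 65 − 46 = 19.
Row 2 needs 65; the known cells sum to 50, so (2,4) = 15.
Anti-diagonal needs 65; the known cells sum to 53, so (1,5) = 12.
Row 1: 25 + 8 + 16 + 12 + ? = 65, so (1,4) = 4.
The remaining cell in column 4 is (4,4) = 65 − 58 = 7.
Main diagonal needs 65; the known cells sum to 64, so (5,5) = 1.
Row 5 needs 65; the known cells sum to 55, so (5,3) = 10.
The remaining cell in column 3 is (4,3) = 65 − 41 = 24.
Using column 5: 12 + 23 + 9 + 1 + ? → (4,5) = 65 − 45 = 20.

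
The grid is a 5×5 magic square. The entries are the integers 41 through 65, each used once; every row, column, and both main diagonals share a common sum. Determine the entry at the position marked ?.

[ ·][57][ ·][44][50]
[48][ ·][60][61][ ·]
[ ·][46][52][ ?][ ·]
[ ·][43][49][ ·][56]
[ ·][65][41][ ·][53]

The entries are 41 through 65, which sum to 1325, so each line sums to 1325/5 = 265.
Column 2 needs 265; the known cells sum to 211, so (2,2) = 54.
Column 3 must total 265; the given cells sum to 202, so (1,3) = 63.
Using anti-diagonal: 50 + 61 + 52 + 43 + ? → (5,1) = 265 − 206 = 59.
Row 1 needs 265; the known cells sum to 214, so (1,1) = 51.
Using row 2: 48 + 54 + 60 + 61 + ? → (2,5) = 265 − 223 = 42.
The remaining cell in row 5 is (5,4) = 265 − 218 = 47.
Column 5: 50 + 42 + 56 + 53 + ? = 265, so (3,5) = 64.
The remaining cell in main diagonal is (4,4) = 265 − 210 = 55.
The remaining cell in row 4 is (4,1) = 265 − 203 = 62.
Column 1 needs 265; the known cells sum to 220, so (3,1) = 45.
Column 4: 44 + 61 + 55 + 47 + ? = 265, so (3,4) = 58.

58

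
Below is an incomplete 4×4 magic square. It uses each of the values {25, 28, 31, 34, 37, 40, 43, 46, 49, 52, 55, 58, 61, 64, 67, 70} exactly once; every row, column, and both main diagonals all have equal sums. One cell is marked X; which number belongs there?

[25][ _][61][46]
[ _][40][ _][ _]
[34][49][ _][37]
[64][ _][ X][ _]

The 16 entries sum to 760, so each line sums to 760/4 = 190.
The remaining cell in row 1 is (1,2) = 190 − 132 = 58.
Row 3: 34 + 49 + 37 + ? = 190, so (3,3) = 70.
From column 1, 190 − (25 + 34 + 64) gives (2,1) = 67.
Column 2: 58 + 40 + 49 + ? = 190, so (4,2) = 43.
Main diagonal must total 190; the given cells sum to 135, so (4,4) = 55.
The remaining cell in anti-diagonal is (2,3) = 190 − 159 = 31.
Using row 2: 67 + 40 + 31 + ? → (2,4) = 190 − 138 = 52.
Row 4 needs 190; the known cells sum to 162, so (4,3) = 28.

28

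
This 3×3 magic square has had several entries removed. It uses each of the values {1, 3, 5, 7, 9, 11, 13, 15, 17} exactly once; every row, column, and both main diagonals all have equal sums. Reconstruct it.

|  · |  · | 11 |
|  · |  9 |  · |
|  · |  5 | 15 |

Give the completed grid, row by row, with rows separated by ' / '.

3 13 11 / 17 9 1 / 7 5 15

The 9 entries sum to 81, so each line sums to 81/3 = 27.
The remaining cell in row 3 is (3,1) = 27 − 20 = 7.
From column 2, 27 − (9 + 5) gives (1,2) = 13.
Using column 3: 11 + 15 + ? → (2,3) = 27 − 26 = 1.
Main diagonal must total 27; the given cells sum to 24, so (1,1) = 3.
Row 2 must total 27; the given cells sum to 10, so (2,1) = 17.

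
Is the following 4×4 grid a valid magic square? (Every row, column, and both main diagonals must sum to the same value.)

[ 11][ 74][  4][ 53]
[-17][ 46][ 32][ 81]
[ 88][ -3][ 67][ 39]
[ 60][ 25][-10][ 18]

No — main diagonal sums to 142 but column 3 sums to 93.

Row 1: 11 + 74 + 4 + 53 = 142.
Row 2: -17 + 46 + 32 + 81 = 142.
Row 3: 88 + (-3) + 67 + 39 = 191.
Row 4: 60 + 25 + (-10) + 18 = 93.
Column 1: 11 + (-17) + 88 + 60 = 142.
Column 2: 74 + 46 + (-3) + 25 = 142.
Column 3: 4 + 32 + 67 + (-10) = 93.
Column 4: 53 + 81 + 39 + 18 = 191.
Main diagonal: 11 + 46 + 67 + 18 = 142.
Anti-diagonal: 53 + 32 + (-3) + 60 = 142.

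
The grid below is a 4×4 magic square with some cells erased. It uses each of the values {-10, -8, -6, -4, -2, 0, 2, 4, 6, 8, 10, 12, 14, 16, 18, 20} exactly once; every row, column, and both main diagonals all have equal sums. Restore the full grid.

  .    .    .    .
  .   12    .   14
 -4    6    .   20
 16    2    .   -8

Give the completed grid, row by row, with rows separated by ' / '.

The 16 entries sum to 80, so each line sums to 80/4 = 20.
Row 3: -4 + 6 + 20 + ? = 20, so (3,3) = -2.
Row 4 needs 20; the known cells sum to 10, so (4,3) = 10.
From column 2, 20 − (12 + 6 + 2) gives (1,2) = 0.
Using column 4: 14 + 20 + (-8) + ? → (1,4) = 20 − 26 = -6.
Using main diagonal: 12 + (-2) + (-8) + ? → (1,1) = 20 − 2 = 18.
Anti-diagonal must total 20; the given cells sum to 16, so (2,3) = 4.
Row 1 needs 20; the known cells sum to 12, so (1,3) = 8.
From row 2, 20 − (12 + 4 + 14) gives (2,1) = -10.

18 0 8 -6 / -10 12 4 14 / -4 6 -2 20 / 16 2 10 -8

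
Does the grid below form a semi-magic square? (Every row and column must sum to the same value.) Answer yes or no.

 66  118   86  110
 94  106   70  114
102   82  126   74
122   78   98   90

No — column 1 sums to 384 but row 4 sums to 388.

Row 1: 66 + 118 + 86 + 110 = 380.
Row 2: 94 + 106 + 70 + 114 = 384.
Row 3: 102 + 82 + 126 + 74 = 384.
Row 4: 122 + 78 + 98 + 90 = 388.
Column 1: 66 + 94 + 102 + 122 = 384.
Column 2: 118 + 106 + 82 + 78 = 384.
Column 3: 86 + 70 + 126 + 98 = 380.
Column 4: 110 + 114 + 74 + 90 = 388.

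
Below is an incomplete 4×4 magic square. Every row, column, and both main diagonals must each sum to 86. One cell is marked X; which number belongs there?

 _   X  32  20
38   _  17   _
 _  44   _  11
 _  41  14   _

-1

From column 3, 86 − (32 + 17 + 14) gives (3,3) = 23.
Using anti-diagonal: 20 + 17 + 44 + ? → (4,1) = 86 − 81 = 5.
The remaining cell in row 3 is (3,1) = 86 − 78 = 8.
The remaining cell in row 4 is (4,4) = 86 − 60 = 26.
Column 1: 38 + 8 + 5 + ? = 86, so (1,1) = 35.
Using column 4: 20 + 11 + 26 + ? → (2,4) = 86 − 57 = 29.
From main diagonal, 86 − (35 + 23 + 26) gives (2,2) = 2.
Row 1 must total 86; the given cells sum to 87, so (1,2) = -1.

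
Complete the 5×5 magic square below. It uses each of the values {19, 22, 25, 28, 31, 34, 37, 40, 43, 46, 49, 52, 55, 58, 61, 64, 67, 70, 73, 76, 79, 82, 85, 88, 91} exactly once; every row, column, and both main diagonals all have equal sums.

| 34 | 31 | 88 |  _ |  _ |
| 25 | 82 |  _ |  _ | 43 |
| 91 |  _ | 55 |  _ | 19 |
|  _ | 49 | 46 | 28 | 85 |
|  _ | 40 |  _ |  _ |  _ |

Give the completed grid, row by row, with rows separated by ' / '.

34 31 88 70 52 / 25 82 64 61 43 / 91 73 55 37 19 / 67 49 46 28 85 / 58 40 22 79 76

The 25 entries sum to 1375, so each line sums to 1375/5 = 275.
The remaining cell in row 4 is (4,1) = 275 − 208 = 67.
Using column 1: 34 + 25 + 91 + 67 + ? → (5,1) = 275 − 217 = 58.
Using column 2: 31 + 82 + 49 + 40 + ? → (3,2) = 275 − 202 = 73.
From main diagonal, 275 − (34 + 82 + 55 + 28) gives (5,5) = 76.
The remaining cell in row 3 is (3,4) = 275 − 238 = 37.
Using column 5: 43 + 19 + 85 + 76 + ? → (1,5) = 275 − 223 = 52.
Anti-diagonal must total 275; the given cells sum to 214, so (2,4) = 61.
Row 1 needs 275; the known cells sum to 205, so (1,4) = 70.
Row 2: 25 + 82 + 61 + 43 + ? = 275, so (2,3) = 64.
Column 3 needs 275; the known cells sum to 253, so (5,3) = 22.
The remaining cell in column 4 is (5,4) = 275 − 196 = 79.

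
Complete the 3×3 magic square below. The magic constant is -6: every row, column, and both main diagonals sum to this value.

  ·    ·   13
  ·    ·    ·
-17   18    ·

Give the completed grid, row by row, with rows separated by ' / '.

3 -22 13 / 8 -2 -12 / -17 18 -7

The remaining cell in row 3 is (3,3) = -6 − 1 = -7.
From column 3, -6 − (13 + (-7)) gives (2,3) = -12.
Anti-diagonal: 13 + (-17) + ? = -6, so (2,2) = -2.
Row 2 needs -6; the known cells sum to -14, so (2,1) = 8.
Column 1 must total -6; the given cells sum to -9, so (1,1) = 3.
Column 2: -2 + 18 + ? = -6, so (1,2) = -22.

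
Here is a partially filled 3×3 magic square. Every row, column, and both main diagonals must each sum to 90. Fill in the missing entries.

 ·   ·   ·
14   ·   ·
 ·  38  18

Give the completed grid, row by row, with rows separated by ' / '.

42 22 26 / 14 30 46 / 34 38 18

Row 3 needs 90; the known cells sum to 56, so (3,1) = 34.
Using column 1: 14 + 34 + ? → (1,1) = 90 − 48 = 42.
From main diagonal, 90 − (42 + 18) gives (2,2) = 30.
The remaining cell in anti-diagonal is (1,3) = 90 − 64 = 26.
Row 1 must total 90; the given cells sum to 68, so (1,2) = 22.
Row 2 must total 90; the given cells sum to 44, so (2,3) = 46.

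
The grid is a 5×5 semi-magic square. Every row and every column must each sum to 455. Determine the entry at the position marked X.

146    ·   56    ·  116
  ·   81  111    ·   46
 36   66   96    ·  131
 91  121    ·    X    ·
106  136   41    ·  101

31

Using row 3: 36 + 66 + 96 + 131 + ? → (3,4) = 455 − 329 = 126.
The remaining cell in row 5 is (5,4) = 455 − 384 = 71.
Using column 1: 146 + 36 + 91 + 106 + ? → (2,1) = 455 − 379 = 76.
Column 2 needs 455; the known cells sum to 404, so (1,2) = 51.
Column 3 must total 455; the given cells sum to 304, so (4,3) = 151.
Using column 5: 116 + 46 + 131 + 101 + ? → (4,5) = 455 − 394 = 61.
Row 1 must total 455; the given cells sum to 369, so (1,4) = 86.
Row 2 must total 455; the given cells sum to 314, so (2,4) = 141.
The remaining cell in row 4 is (4,4) = 455 − 424 = 31.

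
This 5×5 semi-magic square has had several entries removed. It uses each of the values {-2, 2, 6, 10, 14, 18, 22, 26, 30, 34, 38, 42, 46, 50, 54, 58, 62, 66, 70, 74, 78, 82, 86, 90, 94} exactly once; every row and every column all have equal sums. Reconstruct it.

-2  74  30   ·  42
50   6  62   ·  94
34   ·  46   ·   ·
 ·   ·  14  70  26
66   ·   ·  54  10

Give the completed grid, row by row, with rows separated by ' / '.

-2 74 30 86 42 / 50 6 62 18 94 / 34 90 46 2 58 / 82 38 14 70 26 / 66 22 78 54 10

The 25 entries sum to 1150, so each line sums to 1150/5 = 230.
Using row 1: -2 + 74 + 30 + 42 + ? → (1,4) = 230 − 144 = 86.
From row 2, 230 − (50 + 6 + 62 + 94) gives (2,4) = 18.
Column 1: -2 + 50 + 34 + 66 + ? = 230, so (4,1) = 82.
From column 3, 230 − (30 + 62 + 46 + 14) gives (5,3) = 78.
Column 4 needs 230; the known cells sum to 228, so (3,4) = 2.
From column 5, 230 − (42 + 94 + 26 + 10) gives (3,5) = 58.
Row 3 must total 230; the given cells sum to 140, so (3,2) = 90.
Row 4 must total 230; the given cells sum to 192, so (4,2) = 38.
Row 5: 66 + 78 + 54 + 10 + ? = 230, so (5,2) = 22.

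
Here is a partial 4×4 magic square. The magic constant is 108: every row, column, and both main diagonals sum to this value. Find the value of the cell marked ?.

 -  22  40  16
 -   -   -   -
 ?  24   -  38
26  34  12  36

From row 1, 108 − (22 + 40 + 16) gives (1,1) = 30.
Column 2 must total 108; the given cells sum to 80, so (2,2) = 28.
Using column 4: 16 + 38 + 36 + ? → (2,4) = 108 − 90 = 18.
From main diagonal, 108 − (30 + 28 + 36) gives (3,3) = 14.
Anti-diagonal: 16 + 24 + 26 + ? = 108, so (2,3) = 42.
From row 2, 108 − (28 + 42 + 18) gives (2,1) = 20.
Row 3 needs 108; the known cells sum to 76, so (3,1) = 32.

32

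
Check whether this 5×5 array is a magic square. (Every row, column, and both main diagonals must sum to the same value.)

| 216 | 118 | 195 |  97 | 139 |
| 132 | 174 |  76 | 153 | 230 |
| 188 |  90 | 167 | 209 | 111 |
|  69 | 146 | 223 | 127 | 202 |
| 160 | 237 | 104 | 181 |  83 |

Row 1: 216 + 118 + 195 + 97 + 139 = 765.
Row 2: 132 + 174 + 76 + 153 + 230 = 765.
Row 3: 188 + 90 + 167 + 209 + 111 = 765.
Row 4: 69 + 146 + 223 + 127 + 202 = 767.
Row 5: 160 + 237 + 104 + 181 + 83 = 765.
Column 1: 216 + 132 + 188 + 69 + 160 = 765.
Column 2: 118 + 174 + 90 + 146 + 237 = 765.
Column 3: 195 + 76 + 167 + 223 + 104 = 765.
Column 4: 97 + 153 + 209 + 127 + 181 = 767.
Column 5: 139 + 230 + 111 + 202 + 83 = 765.
Main diagonal: 216 + 174 + 167 + 127 + 83 = 767.
Anti-diagonal: 139 + 153 + 167 + 146 + 160 = 765.

No — main diagonal sums to 767 but column 1 sums to 765.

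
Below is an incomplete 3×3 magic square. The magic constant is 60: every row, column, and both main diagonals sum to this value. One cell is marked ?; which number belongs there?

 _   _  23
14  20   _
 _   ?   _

32

From row 2, 60 − (14 + 20) gives (2,3) = 26.
Column 3: 23 + 26 + ? = 60, so (3,3) = 11.
Using main diagonal: 20 + 11 + ? → (1,1) = 60 − 31 = 29.
Anti-diagonal needs 60; the known cells sum to 43, so (3,1) = 17.
Row 1: 29 + 23 + ? = 60, so (1,2) = 8.
Row 3: 17 + 11 + ? = 60, so (3,2) = 32.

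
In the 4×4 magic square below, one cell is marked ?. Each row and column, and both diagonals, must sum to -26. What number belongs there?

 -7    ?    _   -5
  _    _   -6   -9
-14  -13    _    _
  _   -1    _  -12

Column 4: -5 + (-9) + (-12) + ? = -26, so (3,4) = 0.
Anti-diagonal must total -26; the given cells sum to -24, so (4,1) = -2.
Row 3 must total -26; the given cells sum to -27, so (3,3) = 1.
From row 4, -26 − (-2 + (-1) + (-12)) gives (4,3) = -11.
Column 1: -7 + (-14) + (-2) + ? = -26, so (2,1) = -3.
Column 3 must total -26; the given cells sum to -16, so (1,3) = -10.
Using main diagonal: -7 + 1 + (-12) + ? → (2,2) = -26 − (-18) = -8.
Row 1 needs -26; the known cells sum to -22, so (1,2) = -4.

-4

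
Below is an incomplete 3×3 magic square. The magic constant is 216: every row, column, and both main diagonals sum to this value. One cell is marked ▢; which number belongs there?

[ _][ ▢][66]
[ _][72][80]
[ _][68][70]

76

From row 2, 216 − (72 + 80) gives (2,1) = 64.
Row 3: 68 + 70 + ? = 216, so (3,1) = 78.
From column 1, 216 − (64 + 78) gives (1,1) = 74.
From column 2, 216 − (72 + 68) gives (1,2) = 76.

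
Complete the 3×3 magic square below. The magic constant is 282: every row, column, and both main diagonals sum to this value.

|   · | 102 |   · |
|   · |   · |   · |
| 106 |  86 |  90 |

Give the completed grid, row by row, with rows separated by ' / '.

Column 2 must total 282; the given cells sum to 188, so (2,2) = 94.
The remaining cell in main diagonal is (1,1) = 282 − 184 = 98.
Using anti-diagonal: 94 + 106 + ? → (1,3) = 282 − 200 = 82.
The remaining cell in column 1 is (2,1) = 282 − 204 = 78.
Column 3: 82 + 90 + ? = 282, so (2,3) = 110.

98 102 82 / 78 94 110 / 106 86 90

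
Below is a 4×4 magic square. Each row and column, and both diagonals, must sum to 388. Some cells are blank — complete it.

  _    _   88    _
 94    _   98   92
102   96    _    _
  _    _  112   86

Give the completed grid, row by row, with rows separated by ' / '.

108 82 88 110 / 94 104 98 92 / 102 96 90 100 / 84 106 112 86

The remaining cell in row 2 is (2,2) = 388 − 284 = 104.
Column 3 must total 388; the given cells sum to 298, so (3,3) = 90.
Main diagonal: 104 + 90 + 86 + ? = 388, so (1,1) = 108.
The remaining cell in row 3 is (3,4) = 388 − 288 = 100.
Using column 1: 108 + 94 + 102 + ? → (4,1) = 388 − 304 = 84.
Column 4 must total 388; the given cells sum to 278, so (1,4) = 110.
From row 1, 388 − (108 + 88 + 110) gives (1,2) = 82.
From row 4, 388 − (84 + 112 + 86) gives (4,2) = 106.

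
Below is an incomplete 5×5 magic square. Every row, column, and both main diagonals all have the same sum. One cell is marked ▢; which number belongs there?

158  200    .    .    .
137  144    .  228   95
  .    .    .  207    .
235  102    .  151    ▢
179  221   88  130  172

193

Row 5 is complete and sums to 790; that is the magic constant.
Row 2 needs 790; the known cells sum to 604, so (2,3) = 186.
Column 1: 158 + 137 + 235 + 179 + ? = 790, so (3,1) = 81.
Column 2 must total 790; the given cells sum to 667, so (3,2) = 123.
Column 4: 228 + 207 + 151 + 130 + ? = 790, so (1,4) = 74.
From main diagonal, 790 − (158 + 144 + 151 + 172) gives (3,3) = 165.
Using anti-diagonal: 228 + 165 + 102 + 179 + ? → (1,5) = 790 − 674 = 116.
Row 1: 158 + 200 + 74 + 116 + ? = 790, so (1,3) = 242.
The remaining cell in row 3 is (3,5) = 790 − 576 = 214.
Column 3: 242 + 186 + 165 + 88 + ? = 790, so (4,3) = 109.
From column 5, 790 − (116 + 95 + 214 + 172) gives (4,5) = 193.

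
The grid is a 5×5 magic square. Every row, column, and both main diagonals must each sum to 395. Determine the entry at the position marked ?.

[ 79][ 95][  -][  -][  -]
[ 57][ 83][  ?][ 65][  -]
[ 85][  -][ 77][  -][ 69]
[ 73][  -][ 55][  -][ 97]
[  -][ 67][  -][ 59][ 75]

Column 1: 79 + 57 + 85 + 73 + ? = 395, so (5,1) = 101.
From main diagonal, 395 − (79 + 83 + 77 + 75) gives (4,4) = 81.
Row 4 needs 395; the known cells sum to 306, so (4,2) = 89.
Using row 5: 101 + 67 + 59 + 75 + ? → (5,3) = 395 − 302 = 93.
Column 2: 95 + 83 + 89 + 67 + ? = 395, so (3,2) = 61.
Anti-diagonal: 65 + 77 + 89 + 101 + ? = 395, so (1,5) = 63.
Using row 3: 85 + 61 + 77 + 69 + ? → (3,4) = 395 − 292 = 103.
From column 4, 395 − (65 + 103 + 81 + 59) gives (1,4) = 87.
Column 5 needs 395; the known cells sum to 304, so (2,5) = 91.
The remaining cell in row 1 is (1,3) = 395 − 324 = 71.
Row 2 must total 395; the given cells sum to 296, so (2,3) = 99.

99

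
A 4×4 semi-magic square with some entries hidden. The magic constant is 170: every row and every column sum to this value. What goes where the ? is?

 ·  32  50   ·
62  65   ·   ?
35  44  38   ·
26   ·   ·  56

20

The remaining cell in row 3 is (3,4) = 170 − 117 = 53.
Column 1 needs 170; the known cells sum to 123, so (1,1) = 47.
Column 2: 32 + 65 + 44 + ? = 170, so (4,2) = 29.
The remaining cell in row 1 is (1,4) = 170 − 129 = 41.
Using row 4: 26 + 29 + 56 + ? → (4,3) = 170 − 111 = 59.
Column 3 must total 170; the given cells sum to 147, so (2,3) = 23.
Using column 4: 41 + 53 + 56 + ? → (2,4) = 170 − 150 = 20.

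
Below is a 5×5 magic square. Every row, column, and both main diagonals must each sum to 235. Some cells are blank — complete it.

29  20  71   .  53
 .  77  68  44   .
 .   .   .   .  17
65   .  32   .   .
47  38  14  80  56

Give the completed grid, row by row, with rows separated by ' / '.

From row 1, 235 − (29 + 20 + 71 + 53) gives (1,4) = 62.
Column 3 must total 235; the given cells sum to 185, so (3,3) = 50.
The remaining cell in main diagonal is (4,4) = 235 − 212 = 23.
Anti-diagonal must total 235; the given cells sum to 194, so (4,2) = 41.
The remaining cell in row 4 is (4,5) = 235 − 161 = 74.
Column 2 needs 235; the known cells sum to 176, so (3,2) = 59.
Using column 4: 62 + 44 + 23 + 80 + ? → (3,4) = 235 − 209 = 26.
Using column 5: 53 + 17 + 74 + 56 + ? → (2,5) = 235 − 200 = 35.
From row 2, 235 − (77 + 68 + 44 + 35) gives (2,1) = 11.
Using row 3: 59 + 50 + 26 + 17 + ? → (3,1) = 235 − 152 = 83.

29 20 71 62 53 / 11 77 68 44 35 / 83 59 50 26 17 / 65 41 32 23 74 / 47 38 14 80 56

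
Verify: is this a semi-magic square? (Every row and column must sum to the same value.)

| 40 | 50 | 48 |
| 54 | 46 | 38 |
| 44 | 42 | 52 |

Yes

Row 1: 40 + 50 + 48 = 138.
Row 2: 54 + 46 + 38 = 138.
Row 3: 44 + 42 + 52 = 138.
Column 1: 40 + 54 + 44 = 138.
Column 2: 50 + 46 + 42 = 138.
Column 3: 48 + 38 + 52 = 138.
All lines sum to 138.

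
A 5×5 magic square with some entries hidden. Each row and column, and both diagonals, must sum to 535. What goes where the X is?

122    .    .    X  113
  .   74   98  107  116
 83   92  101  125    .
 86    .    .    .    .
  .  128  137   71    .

The remaining cell in row 2 is (2,1) = 535 − 395 = 140.
Row 3 must total 535; the given cells sum to 401, so (3,5) = 134.
The remaining cell in column 1 is (5,1) = 535 − 431 = 104.
Anti-diagonal must total 535; the given cells sum to 425, so (4,2) = 110.
From row 5, 535 − (104 + 128 + 137 + 71) gives (5,5) = 95.
From column 2, 535 − (74 + 92 + 110 + 128) gives (1,2) = 131.
The remaining cell in column 5 is (4,5) = 535 − 458 = 77.
Using main diagonal: 122 + 74 + 101 + 95 + ? → (4,4) = 535 − 392 = 143.
Row 4 must total 535; the given cells sum to 416, so (4,3) = 119.
Column 3 must total 535; the given cells sum to 455, so (1,3) = 80.
Column 4 needs 535; the known cells sum to 446, so (1,4) = 89.

89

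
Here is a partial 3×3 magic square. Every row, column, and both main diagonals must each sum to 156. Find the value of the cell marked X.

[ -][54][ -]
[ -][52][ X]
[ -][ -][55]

Column 2 needs 156; the known cells sum to 106, so (3,2) = 50.
From main diagonal, 156 − (52 + 55) gives (1,1) = 49.
Row 1 must total 156; the given cells sum to 103, so (1,3) = 53.
Row 3 must total 156; the given cells sum to 105, so (3,1) = 51.
The remaining cell in column 1 is (2,1) = 156 − 100 = 56.
From column 3, 156 − (53 + 55) gives (2,3) = 48.

48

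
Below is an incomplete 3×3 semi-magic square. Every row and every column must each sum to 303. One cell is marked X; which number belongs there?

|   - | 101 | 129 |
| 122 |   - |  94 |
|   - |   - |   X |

Row 1 must total 303; the given cells sum to 230, so (1,1) = 73.
Row 2: 122 + 94 + ? = 303, so (2,2) = 87.
Using column 1: 73 + 122 + ? → (3,1) = 303 − 195 = 108.
Using column 2: 101 + 87 + ? → (3,2) = 303 − 188 = 115.
The remaining cell in column 3 is (3,3) = 303 − 223 = 80.

80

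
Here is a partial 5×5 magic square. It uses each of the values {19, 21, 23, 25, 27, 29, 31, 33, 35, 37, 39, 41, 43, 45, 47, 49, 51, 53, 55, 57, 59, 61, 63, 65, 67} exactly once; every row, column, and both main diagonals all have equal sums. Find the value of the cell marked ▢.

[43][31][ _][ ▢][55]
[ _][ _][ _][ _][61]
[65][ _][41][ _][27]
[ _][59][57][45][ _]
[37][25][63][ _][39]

67

The 25 entries sum to 1075, so each line sums to 1075/5 = 215.
Row 5: 37 + 25 + 63 + 39 + ? = 215, so (5,4) = 51.
Column 5 must total 215; the given cells sum to 182, so (4,5) = 33.
Using main diagonal: 43 + 41 + 45 + 39 + ? → (2,2) = 215 − 168 = 47.
Anti-diagonal needs 215; the known cells sum to 192, so (2,4) = 23.
Using row 4: 59 + 57 + 45 + 33 + ? → (4,1) = 215 − 194 = 21.
Column 1: 43 + 65 + 21 + 37 + ? = 215, so (2,1) = 49.
Column 2 needs 215; the known cells sum to 162, so (3,2) = 53.
From row 2, 215 − (49 + 47 + 23 + 61) gives (2,3) = 35.
Row 3 must total 215; the given cells sum to 186, so (3,4) = 29.
From column 3, 215 − (35 + 41 + 57 + 63) gives (1,3) = 19.
Column 4 needs 215; the known cells sum to 148, so (1,4) = 67.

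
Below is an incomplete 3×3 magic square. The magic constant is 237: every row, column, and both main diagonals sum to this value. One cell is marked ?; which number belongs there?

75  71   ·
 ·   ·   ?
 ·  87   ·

63

Row 1: 75 + 71 + ? = 237, so (1,3) = 91.
Column 2: 71 + 87 + ? = 237, so (2,2) = 79.
Main diagonal needs 237; the known cells sum to 154, so (3,3) = 83.
From anti-diagonal, 237 − (91 + 79) gives (3,1) = 67.
Column 1: 75 + 67 + ? = 237, so (2,1) = 95.
The remaining cell in column 3 is (2,3) = 237 − 174 = 63.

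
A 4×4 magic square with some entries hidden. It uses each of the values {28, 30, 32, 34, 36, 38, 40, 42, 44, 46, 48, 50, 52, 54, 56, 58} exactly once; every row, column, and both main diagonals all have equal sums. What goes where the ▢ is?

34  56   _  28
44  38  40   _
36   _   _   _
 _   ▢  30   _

32

The 16 entries sum to 688, so each line sums to 688/4 = 172.
Row 1 needs 172; the known cells sum to 118, so (1,3) = 54.
Row 2: 44 + 38 + 40 + ? = 172, so (2,4) = 50.
Column 1 must total 172; the given cells sum to 114, so (4,1) = 58.
From column 3, 172 − (54 + 40 + 30) gives (3,3) = 48.
The remaining cell in main diagonal is (4,4) = 172 − 120 = 52.
Using anti-diagonal: 28 + 40 + 58 + ? → (3,2) = 172 − 126 = 46.
Row 3 must total 172; the given cells sum to 130, so (3,4) = 42.
Row 4 needs 172; the known cells sum to 140, so (4,2) = 32.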